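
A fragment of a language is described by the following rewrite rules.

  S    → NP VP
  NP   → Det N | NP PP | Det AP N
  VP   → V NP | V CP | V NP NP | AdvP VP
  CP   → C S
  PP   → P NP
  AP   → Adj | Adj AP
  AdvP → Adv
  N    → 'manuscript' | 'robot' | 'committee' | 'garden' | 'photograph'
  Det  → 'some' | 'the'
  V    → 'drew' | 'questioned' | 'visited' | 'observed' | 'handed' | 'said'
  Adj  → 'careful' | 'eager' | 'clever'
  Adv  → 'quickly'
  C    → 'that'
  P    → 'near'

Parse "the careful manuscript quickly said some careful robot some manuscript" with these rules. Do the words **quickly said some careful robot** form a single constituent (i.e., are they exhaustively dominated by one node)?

No

[S [NP [Det the] [AP [Adj careful]] [N manuscript]] [VP [AdvP [Adv quickly]] [VP [V said] [NP [Det some] [AP [Adj careful]] [N robot]] [NP [Det some] [N manuscript]]]]]
The smallest constituent containing 'quickly said some careful robot' is the VP spanning 'quickly said some careful robot some manuscript'; no single node in the tree dominates exactly the given words.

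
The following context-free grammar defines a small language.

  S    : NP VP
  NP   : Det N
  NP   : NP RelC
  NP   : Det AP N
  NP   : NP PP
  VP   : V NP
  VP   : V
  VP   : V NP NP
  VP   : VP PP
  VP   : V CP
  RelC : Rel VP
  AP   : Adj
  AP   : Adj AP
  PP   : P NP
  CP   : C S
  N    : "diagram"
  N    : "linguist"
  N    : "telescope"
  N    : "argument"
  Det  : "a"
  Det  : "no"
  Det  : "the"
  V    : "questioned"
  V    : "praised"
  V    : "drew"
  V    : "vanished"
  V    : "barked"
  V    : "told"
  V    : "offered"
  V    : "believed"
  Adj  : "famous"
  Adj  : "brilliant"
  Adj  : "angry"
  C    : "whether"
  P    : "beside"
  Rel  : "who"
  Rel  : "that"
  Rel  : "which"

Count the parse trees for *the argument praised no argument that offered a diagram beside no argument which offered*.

11

Two of the 11 distinct bracketings:
[S [NP [Det the] [N argument]] [VP [V praised] [NP [NP [Det no] [N argument]] [RelC [Rel that] [VP [V offered] [NP [NP [NP [Det a] [N diagram]] [PP [P beside] [NP [Det no] [N argument]]]] [RelC [Rel which] [VP [V offered]]]]]]]]]
[S [NP [Det the] [N argument]] [VP [V praised] [NP [NP [Det no] [N argument]] [RelC [Rel that] [VP [V offered] [NP [NP [Det a] [N diagram]] [PP [P beside] [NP [NP [Det no] [N argument]] [RelC [Rel which] [VP [V offered]]]]]]]]]]]
The trees differ in how a recursive rule is bracketed over the same span.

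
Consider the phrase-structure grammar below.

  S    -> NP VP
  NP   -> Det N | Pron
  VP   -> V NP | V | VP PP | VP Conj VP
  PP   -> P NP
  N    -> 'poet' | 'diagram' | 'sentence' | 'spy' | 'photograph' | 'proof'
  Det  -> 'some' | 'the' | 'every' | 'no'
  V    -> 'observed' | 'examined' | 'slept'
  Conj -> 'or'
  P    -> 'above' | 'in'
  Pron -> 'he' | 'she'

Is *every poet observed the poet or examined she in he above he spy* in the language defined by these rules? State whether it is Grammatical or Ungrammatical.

A Pron word can never sit immediately before an N word in any string this grammar generates, so the substring 'he spy' rules out a derivation.

Ungrammatical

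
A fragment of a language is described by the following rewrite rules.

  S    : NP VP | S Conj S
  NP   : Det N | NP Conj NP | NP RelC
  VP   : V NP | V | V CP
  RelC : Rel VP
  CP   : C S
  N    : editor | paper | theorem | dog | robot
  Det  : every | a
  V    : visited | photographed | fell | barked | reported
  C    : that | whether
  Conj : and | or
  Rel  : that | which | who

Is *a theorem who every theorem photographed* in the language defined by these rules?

Ungrammatical

A Rel word can never sit immediately before a Det word in any string this grammar generates, so the substring 'who every' rules out a derivation.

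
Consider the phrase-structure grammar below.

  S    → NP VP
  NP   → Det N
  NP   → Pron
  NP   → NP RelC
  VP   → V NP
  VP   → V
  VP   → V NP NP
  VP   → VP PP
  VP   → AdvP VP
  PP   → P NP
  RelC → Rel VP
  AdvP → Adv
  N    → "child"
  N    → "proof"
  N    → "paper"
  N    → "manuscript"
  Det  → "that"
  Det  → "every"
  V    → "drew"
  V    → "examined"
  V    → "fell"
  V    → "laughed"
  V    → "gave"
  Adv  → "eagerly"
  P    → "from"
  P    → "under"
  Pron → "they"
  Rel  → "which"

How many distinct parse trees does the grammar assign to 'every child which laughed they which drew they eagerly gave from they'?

Two of the 6 distinct bracketings:
[S [NP [NP [Det every] [N child]] [RelC [Rel which] [VP [V laughed] [NP [NP [Pron they]] [RelC [Rel which] [VP [V drew] [NP [Pron they]]]]]]]] [VP [VP [AdvP [Adv eagerly]] [VP [V gave]]] [PP [P from] [NP [Pron they]]]]]
[S [NP [NP [Det every] [N child]] [RelC [Rel which] [VP [V laughed] [NP [NP [Pron they]] [RelC [Rel which] [VP [V drew] [NP [Pron they]]]]]]]] [VP [AdvP [Adv eagerly]] [VP [VP [V gave]] [PP [P from] [NP [Pron they]]]]]]
The trees differ in how a recursive rule is bracketed over the same span.

6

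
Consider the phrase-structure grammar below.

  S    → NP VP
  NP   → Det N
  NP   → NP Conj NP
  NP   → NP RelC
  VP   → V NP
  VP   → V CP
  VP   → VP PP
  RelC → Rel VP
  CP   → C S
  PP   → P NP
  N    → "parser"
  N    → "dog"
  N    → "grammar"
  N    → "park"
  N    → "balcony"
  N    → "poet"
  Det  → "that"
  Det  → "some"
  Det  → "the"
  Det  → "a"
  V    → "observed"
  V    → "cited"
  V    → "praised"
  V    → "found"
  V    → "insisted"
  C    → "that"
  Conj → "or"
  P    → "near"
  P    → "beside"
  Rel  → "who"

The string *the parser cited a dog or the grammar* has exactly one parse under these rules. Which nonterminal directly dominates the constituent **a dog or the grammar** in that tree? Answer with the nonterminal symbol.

VP

[S [NP [Det the] [N parser]] [VP [V cited] [NP [NP [Det a] [N dog]] [Conj or] [NP [Det the] [N grammar]]]]]
The span 'a dog or the grammar' is the NP node built by NP → NP Conj NP.
Its mother is the VP built by VP → V NP.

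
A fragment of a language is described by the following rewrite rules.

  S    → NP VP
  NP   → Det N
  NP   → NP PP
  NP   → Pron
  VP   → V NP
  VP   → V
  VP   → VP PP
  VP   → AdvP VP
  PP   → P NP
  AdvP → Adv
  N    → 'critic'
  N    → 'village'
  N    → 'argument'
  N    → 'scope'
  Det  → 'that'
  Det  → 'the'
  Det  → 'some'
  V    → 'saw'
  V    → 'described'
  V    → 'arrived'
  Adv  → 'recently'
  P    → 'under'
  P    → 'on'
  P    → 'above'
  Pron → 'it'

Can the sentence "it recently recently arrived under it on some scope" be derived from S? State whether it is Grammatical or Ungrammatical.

Grammatical

[S [NP [Pron it]] [VP [VP [AdvP [Adv recently]] [VP [AdvP [Adv recently]] [VP [V arrived]]]] [PP [P under] [NP [NP [Pron it]] [PP [P on] [NP [Det some] [N scope]]]]]]]
Every word is introduced by a lexical rule and the phrasal rules combine the resulting categories into a single S.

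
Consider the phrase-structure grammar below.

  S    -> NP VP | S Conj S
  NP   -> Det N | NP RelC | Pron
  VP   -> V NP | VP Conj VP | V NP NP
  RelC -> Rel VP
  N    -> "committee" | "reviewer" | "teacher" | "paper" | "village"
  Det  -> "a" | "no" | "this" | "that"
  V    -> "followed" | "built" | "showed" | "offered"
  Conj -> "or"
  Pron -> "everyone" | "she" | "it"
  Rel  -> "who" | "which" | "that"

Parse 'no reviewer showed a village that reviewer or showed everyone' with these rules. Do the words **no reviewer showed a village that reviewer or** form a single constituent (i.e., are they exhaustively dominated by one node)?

[S [NP [Det no] [N reviewer]] [VP [VP [V showed] [NP [Det a] [N village]] [NP [Det that] [N reviewer]]] [Conj or] [VP [V showed] [NP [Pron everyone]]]]]
The smallest constituent containing 'no reviewer showed a village that reviewer or' is the S spanning 'no reviewer showed a village that reviewer or showed everyone'; no single node in the tree dominates exactly the given words.

No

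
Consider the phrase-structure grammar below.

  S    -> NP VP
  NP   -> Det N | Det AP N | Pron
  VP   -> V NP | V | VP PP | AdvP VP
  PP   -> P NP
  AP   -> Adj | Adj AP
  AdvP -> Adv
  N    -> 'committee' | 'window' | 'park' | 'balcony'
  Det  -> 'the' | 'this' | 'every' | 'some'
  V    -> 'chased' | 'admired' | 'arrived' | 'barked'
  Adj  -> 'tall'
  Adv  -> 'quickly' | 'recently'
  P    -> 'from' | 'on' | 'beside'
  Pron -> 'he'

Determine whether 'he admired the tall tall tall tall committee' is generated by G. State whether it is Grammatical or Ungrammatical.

Grammatical

S
  NP
    Pron: he
  VP
    V: admired
    NP
      Det: the
      AP
        Adj: tall
        AP
          Adj: tall
          AP
            Adj: tall
            AP
              Adj: tall
      N: committee
Every word is introduced by a lexical rule and the phrasal rules combine the resulting categories into a single S.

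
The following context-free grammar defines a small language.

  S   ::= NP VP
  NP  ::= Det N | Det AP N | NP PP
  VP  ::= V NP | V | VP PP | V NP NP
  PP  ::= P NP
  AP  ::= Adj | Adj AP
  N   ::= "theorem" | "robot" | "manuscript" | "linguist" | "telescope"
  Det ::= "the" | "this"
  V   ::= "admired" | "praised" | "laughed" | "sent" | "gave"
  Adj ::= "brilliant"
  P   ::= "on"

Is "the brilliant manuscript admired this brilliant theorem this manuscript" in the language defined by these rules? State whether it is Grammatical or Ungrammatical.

Grammatical

S
  NP
    Det: the
    AP
      Adj: brilliant
    N: manuscript
  VP
    V: admired
    NP
      Det: this
      AP
        Adj: brilliant
      N: theorem
    NP
      Det: this
      N: manuscript
Each bracket corresponds to one application of a listed rule, so the string is derivable from S.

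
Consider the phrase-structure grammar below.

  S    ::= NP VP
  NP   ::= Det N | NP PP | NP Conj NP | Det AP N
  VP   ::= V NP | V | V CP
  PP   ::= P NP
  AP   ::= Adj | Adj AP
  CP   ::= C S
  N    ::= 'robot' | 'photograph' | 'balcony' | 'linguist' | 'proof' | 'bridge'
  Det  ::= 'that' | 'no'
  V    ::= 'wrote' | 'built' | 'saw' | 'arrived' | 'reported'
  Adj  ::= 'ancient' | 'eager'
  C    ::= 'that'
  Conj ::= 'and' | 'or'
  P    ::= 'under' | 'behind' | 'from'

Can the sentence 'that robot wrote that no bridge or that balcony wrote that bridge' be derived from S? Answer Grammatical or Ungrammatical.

Grammatical

S
  NP
    Det: that
    N: robot
  VP
    V: wrote
    CP
      C: that
      S
        NP
          NP
            Det: no
            N: bridge
          Conj: or
          NP
            Det: that
            N: balcony
        VP
          V: wrote
          NP
            Det: that
            N: bridge
The bracketing above is licensed at every node by one of the given productions, with S at the root.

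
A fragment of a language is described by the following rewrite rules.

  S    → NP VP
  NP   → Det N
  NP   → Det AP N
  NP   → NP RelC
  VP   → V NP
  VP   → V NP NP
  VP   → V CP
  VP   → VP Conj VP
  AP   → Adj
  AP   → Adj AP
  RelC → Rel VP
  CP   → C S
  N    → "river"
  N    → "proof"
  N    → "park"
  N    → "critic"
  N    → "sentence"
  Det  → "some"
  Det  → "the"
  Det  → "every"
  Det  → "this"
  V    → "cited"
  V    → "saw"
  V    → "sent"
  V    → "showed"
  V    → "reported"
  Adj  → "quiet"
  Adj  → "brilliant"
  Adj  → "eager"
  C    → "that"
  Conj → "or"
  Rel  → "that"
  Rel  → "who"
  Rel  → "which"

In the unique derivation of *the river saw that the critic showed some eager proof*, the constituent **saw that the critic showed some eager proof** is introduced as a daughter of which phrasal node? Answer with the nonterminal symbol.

S
  NP
    Det: the
    N: river
  VP
    V: saw
    CP
      C: that
      S
        NP
          Det: the
          N: critic
        VP
          V: showed
          NP
            Det: some
            AP
              Adj: eager
            N: proof
The span 'saw that the critic showed some eager proof' is the VP node built by VP → V CP.
Its mother is the S built by S → NP VP.

S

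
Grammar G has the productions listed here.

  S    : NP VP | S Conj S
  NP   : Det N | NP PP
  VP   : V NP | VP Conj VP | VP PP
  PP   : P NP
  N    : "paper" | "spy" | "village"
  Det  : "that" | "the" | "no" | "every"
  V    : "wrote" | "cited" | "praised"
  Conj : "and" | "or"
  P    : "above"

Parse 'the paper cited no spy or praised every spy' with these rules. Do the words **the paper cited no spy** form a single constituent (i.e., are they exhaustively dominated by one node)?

[S [NP [Det the] [N paper]] [VP [VP [V cited] [NP [Det no] [N spy]]] [Conj or] [VP [V praised] [NP [Det every] [N spy]]]]]
The smallest constituent containing 'the paper cited no spy' is the S spanning 'the paper cited no spy or praised every spy'; no single node in the tree dominates exactly the given words.

No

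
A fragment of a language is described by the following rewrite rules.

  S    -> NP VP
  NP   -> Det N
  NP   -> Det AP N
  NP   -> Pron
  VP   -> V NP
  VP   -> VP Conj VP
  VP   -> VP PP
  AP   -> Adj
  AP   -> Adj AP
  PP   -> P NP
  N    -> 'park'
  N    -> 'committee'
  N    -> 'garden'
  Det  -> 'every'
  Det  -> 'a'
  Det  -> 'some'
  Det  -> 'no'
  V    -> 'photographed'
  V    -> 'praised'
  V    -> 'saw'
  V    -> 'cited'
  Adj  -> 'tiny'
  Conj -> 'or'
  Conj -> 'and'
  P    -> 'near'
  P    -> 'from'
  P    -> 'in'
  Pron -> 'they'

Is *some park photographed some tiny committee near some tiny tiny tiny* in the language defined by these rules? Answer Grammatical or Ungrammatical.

Ungrammatical

For S → NP VP, the only prefix that parses as NP is 'some park', but the remainder 'photographed some tiny committee near some tiny tiny tiny' is not a VP under these rules.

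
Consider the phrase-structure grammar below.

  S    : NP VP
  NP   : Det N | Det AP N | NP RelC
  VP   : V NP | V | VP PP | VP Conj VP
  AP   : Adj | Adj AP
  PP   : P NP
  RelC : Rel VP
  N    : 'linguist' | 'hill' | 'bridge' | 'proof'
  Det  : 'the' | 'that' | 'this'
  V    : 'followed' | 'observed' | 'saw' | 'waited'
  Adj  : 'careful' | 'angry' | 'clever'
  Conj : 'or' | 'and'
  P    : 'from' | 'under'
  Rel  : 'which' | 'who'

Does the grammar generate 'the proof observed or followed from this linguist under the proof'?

Grammatical

[S [NP [Det the] [N proof]] [VP [VP [VP [VP [V observed]] [Conj or] [VP [V followed]]] [PP [P from] [NP [Det this] [N linguist]]]] [PP [P under] [NP [Det the] [N proof]]]]]
Each bracket corresponds to one application of a listed rule, so the string is derivable from S.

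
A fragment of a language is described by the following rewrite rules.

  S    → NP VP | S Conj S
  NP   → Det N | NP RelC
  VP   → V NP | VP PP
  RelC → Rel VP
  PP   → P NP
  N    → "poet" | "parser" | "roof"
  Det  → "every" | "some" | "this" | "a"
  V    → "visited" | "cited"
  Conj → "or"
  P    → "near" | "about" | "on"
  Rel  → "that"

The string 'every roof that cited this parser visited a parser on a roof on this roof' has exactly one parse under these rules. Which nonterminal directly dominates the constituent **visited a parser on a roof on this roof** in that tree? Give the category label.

S
  NP
    NP
      Det: every
      N: roof
    RelC
      Rel: that
      VP
        V: cited
        NP
          Det: this
          N: parser
  VP
    VP
      VP
        V: visited
        NP
          Det: a
          N: parser
      PP
        P: on
        NP
          Det: a
          N: roof
    PP
      P: on
      NP
        Det: this
        N: roof
The span 'visited a parser on a roof on this roof' is the VP node built by VP → VP PP.
Its mother is the S built by S → NP VP.

S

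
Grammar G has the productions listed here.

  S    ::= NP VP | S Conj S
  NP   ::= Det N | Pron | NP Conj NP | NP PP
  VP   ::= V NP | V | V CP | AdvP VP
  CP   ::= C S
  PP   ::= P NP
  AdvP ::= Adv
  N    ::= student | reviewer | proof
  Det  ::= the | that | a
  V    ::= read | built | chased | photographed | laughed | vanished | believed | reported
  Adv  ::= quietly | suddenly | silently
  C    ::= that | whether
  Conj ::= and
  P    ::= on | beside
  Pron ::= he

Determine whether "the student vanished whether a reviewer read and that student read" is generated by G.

[S [NP [Det the] [N student]] [VP [V vanished] [CP [C whether] [S [S [NP [Det a] [N reviewer]] [VP [V read]]] [Conj and] [S [NP [Det that] [N student]] [VP [V read]]]]]]]
Each bracket corresponds to one application of a listed rule, so the string is derivable from S.

Grammatical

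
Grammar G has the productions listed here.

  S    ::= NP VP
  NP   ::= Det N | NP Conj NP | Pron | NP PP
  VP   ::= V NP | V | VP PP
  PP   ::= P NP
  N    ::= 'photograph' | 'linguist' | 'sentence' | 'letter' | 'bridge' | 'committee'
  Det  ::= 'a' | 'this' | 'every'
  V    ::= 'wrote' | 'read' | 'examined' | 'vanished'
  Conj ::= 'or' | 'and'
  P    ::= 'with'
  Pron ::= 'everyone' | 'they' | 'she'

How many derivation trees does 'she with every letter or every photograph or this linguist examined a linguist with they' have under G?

10

Two of the 10 distinct bracketings:
[S [NP [NP [NP [Pron she]] [PP [P with] [NP [Det every] [N letter]]]] [Conj or] [NP [NP [Det every] [N photograph]] [Conj or] [NP [Det this] [N linguist]]]] [VP [V examined] [NP [NP [Det a] [N linguist]] [PP [P with] [NP [Pron they]]]]]]
[S [NP [NP [NP [Pron she]] [PP [P with] [NP [Det every] [N letter]]]] [Conj or] [NP [NP [Det every] [N photograph]] [Conj or] [NP [Det this] [N linguist]]]] [VP [VP [V examined] [NP [Det a] [N linguist]]] [PP [P with] [NP [Pron they]]]]]
The difference turns on whether VP → VP PP is used at the relevant span, versus an alternative expansion of VP.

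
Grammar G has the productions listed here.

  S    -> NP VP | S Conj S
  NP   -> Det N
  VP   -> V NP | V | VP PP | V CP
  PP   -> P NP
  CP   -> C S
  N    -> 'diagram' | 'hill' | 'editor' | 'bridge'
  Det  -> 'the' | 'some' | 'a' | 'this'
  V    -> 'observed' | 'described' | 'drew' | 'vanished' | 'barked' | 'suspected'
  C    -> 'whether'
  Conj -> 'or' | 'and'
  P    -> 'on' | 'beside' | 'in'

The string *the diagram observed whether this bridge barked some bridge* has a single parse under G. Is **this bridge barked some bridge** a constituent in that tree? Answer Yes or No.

Yes

[S [NP [Det the] [N diagram]] [VP [V observed] [CP [C whether] [S [NP [Det this] [N bridge]] [VP [V barked] [NP [Det some] [N bridge]]]]]]]
The words 'this bridge barked some bridge' are exhaustively dominated by a single S node (built by S → NP VP), so they form a constituent.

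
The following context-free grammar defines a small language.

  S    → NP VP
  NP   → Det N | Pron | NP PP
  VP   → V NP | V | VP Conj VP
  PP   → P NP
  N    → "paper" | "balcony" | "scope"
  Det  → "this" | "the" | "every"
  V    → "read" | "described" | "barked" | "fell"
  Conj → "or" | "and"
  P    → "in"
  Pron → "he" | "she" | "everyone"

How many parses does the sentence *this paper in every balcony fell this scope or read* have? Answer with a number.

1

[S [NP [NP [Det this] [N paper]] [PP [P in] [NP [Det every] [N balcony]]]] [VP [VP [V fell] [NP [Det this] [N scope]]] [Conj or] [VP [V read]]]]
No rule offers an alternative attachment or grouping for any span, so this is the only derivation.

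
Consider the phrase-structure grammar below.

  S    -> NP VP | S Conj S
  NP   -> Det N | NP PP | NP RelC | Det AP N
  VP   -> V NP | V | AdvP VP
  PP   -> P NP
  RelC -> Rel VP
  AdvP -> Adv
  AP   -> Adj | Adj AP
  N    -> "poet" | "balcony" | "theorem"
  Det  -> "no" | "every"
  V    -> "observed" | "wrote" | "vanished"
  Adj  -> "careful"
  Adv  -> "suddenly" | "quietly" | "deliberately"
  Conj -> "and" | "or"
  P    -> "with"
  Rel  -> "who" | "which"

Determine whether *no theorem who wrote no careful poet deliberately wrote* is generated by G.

Grammatical

[S [NP [NP [Det no] [N theorem]] [RelC [Rel who] [VP [V wrote] [NP [Det no] [AP [Adj careful]] [N poet]]]]] [VP [AdvP [Adv deliberately]] [VP [V wrote]]]]
Each bracket corresponds to one application of a listed rule, so the string is derivable from S.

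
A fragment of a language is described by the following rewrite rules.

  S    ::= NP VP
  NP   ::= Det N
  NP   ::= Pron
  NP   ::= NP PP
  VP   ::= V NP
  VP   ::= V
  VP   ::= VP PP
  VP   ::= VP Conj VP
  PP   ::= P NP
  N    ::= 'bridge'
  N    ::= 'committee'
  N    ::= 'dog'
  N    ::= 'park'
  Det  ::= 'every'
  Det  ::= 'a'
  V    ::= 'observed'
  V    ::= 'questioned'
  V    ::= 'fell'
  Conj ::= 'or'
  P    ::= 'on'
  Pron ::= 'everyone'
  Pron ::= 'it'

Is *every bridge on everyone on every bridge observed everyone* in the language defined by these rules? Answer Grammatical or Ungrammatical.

S
  NP
    NP
      Det: every
      N: bridge
    PP
      P: on
      NP
        NP
          Pron: everyone
        PP
          P: on
          NP
            Det: every
            N: bridge
  VP
    V: observed
    NP
      Pron: everyone
Each bracket corresponds to one application of a listed rule, so the string is derivable from S.

Grammatical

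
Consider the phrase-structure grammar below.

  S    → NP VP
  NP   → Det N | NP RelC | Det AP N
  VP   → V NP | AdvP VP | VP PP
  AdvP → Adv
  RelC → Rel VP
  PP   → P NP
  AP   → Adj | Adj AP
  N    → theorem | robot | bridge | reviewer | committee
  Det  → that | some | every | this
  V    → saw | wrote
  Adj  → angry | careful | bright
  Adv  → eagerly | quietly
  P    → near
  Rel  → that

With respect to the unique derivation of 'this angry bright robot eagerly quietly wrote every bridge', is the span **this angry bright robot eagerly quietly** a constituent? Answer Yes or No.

No

[S [NP [Det this] [AP [Adj angry] [AP [Adj bright]]] [N robot]] [VP [AdvP [Adv eagerly]] [VP [AdvP [Adv quietly]] [VP [V wrote] [NP [Det every] [N bridge]]]]]]
The smallest constituent containing 'this angry bright robot eagerly quietly' is the S spanning 'this angry bright robot eagerly quietly wrote every bridge'; no single node in the tree dominates exactly the given words.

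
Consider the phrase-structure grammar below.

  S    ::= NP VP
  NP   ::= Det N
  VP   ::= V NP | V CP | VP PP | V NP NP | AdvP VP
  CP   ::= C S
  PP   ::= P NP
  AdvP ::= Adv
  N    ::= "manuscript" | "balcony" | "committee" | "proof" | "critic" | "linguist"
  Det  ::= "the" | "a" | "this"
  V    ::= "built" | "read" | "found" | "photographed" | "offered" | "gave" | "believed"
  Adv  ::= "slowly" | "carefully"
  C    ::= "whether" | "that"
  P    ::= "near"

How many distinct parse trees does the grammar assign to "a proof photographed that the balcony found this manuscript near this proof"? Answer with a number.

The two bracketings:
[S [NP [Det a] [N proof]] [VP [V photographed] [CP [C that] [S [NP [Det the] [N balcony]] [VP [VP [V found] [NP [Det this] [N manuscript]]] [PP [P near] [NP [Det this] [N proof]]]]]]]]
[S [NP [Det a] [N proof]] [VP [VP [V photographed] [CP [C that] [S [NP [Det the] [N balcony]] [VP [V found] [NP [Det this] [N manuscript]]]]]] [PP [P near] [NP [Det this] [N proof]]]]]
The trees differ in how a recursive rule is bracketed over the same span.

2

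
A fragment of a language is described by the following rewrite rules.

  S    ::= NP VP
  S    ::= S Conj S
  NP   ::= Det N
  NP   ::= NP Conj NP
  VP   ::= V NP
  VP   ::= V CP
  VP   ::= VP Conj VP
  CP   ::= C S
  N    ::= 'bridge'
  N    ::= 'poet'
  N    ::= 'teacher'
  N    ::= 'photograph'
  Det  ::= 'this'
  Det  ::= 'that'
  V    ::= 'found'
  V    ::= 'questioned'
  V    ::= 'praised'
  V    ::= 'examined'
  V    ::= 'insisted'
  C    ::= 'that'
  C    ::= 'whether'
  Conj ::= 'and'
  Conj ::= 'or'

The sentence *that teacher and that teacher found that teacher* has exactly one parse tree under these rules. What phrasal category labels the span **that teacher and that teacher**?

NP

S
  NP
    NP
      Det: that
      N: teacher
    Conj: and
    NP
      Det: that
      N: teacher
  VP
    V: found
    NP
      Det: that
      N: teacher
The span 'that teacher and that teacher' is the NP node built by NP → NP Conj NP.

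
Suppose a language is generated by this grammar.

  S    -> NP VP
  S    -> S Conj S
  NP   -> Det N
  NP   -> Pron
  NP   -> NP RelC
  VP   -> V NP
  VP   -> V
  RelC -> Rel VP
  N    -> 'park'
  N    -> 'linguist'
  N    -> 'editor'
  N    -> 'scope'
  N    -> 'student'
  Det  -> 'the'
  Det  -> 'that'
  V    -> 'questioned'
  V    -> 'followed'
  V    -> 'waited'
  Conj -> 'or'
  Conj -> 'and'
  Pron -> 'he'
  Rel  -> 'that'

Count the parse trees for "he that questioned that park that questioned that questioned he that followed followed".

7

Two of the 7 distinct bracketings:
[S [NP [NP [Pron he]] [RelC [Rel that] [VP [V questioned] [NP [NP [NP [Det that] [N park]] [RelC [Rel that] [VP [V questioned]]]] [RelC [Rel that] [VP [V questioned] [NP [NP [Pron he]] [RelC [Rel that] [VP [V followed]]]]]]]]]] [VP [V followed]]]
[S [NP [NP [Pron he]] [RelC [Rel that] [VP [V questioned] [NP [NP [NP [NP [Det that] [N park]] [RelC [Rel that] [VP [V questioned]]]] [RelC [Rel that] [VP [V questioned] [NP [Pron he]]]]] [RelC [Rel that] [VP [V followed]]]]]]] [VP [V followed]]]
The trees differ in how a recursive rule is bracketed over the same span.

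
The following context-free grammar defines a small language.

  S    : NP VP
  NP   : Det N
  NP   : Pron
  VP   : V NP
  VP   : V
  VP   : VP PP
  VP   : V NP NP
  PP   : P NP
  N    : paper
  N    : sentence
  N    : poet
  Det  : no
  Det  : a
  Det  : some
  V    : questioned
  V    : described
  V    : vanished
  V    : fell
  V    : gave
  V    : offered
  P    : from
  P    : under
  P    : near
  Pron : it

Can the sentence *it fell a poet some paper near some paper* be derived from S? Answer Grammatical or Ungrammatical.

Grammatical

[S [NP [Pron it]] [VP [VP [V fell] [NP [Det a] [N poet]] [NP [Det some] [N paper]]] [PP [P near] [NP [Det some] [N paper]]]]]
The bracketing above is licensed at every node by one of the given productions, with S at the root.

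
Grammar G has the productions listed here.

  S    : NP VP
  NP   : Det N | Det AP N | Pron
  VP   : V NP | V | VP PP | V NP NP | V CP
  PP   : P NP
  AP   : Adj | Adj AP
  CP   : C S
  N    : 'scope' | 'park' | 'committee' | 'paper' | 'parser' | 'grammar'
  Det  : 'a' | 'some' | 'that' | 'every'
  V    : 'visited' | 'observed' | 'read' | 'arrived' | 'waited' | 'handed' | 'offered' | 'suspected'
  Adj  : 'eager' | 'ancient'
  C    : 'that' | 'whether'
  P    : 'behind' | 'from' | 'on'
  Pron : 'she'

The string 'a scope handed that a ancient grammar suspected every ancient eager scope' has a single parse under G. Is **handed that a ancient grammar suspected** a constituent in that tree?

[S [NP [Det a] [N scope]] [VP [V handed] [CP [C that] [S [NP [Det a] [AP [Adj ancient]] [N grammar]] [VP [V suspected] [NP [Det every] [AP [Adj ancient] [AP [Adj eager]]] [N scope]]]]]]]
The smallest constituent containing 'handed that a ancient grammar suspected' is the VP spanning 'handed that a ancient grammar suspected every ancient eager scope'; no single node in the tree dominates exactly the given words.

No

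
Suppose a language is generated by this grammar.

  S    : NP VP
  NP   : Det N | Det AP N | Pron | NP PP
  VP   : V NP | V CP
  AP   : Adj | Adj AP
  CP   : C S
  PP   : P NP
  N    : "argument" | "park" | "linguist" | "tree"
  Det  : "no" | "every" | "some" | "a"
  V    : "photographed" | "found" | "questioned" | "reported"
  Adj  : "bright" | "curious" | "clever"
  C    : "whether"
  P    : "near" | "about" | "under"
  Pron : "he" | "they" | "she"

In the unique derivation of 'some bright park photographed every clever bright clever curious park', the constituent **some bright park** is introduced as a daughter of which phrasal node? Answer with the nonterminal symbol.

[S [NP [Det some] [AP [Adj bright]] [N park]] [VP [V photographed] [NP [Det every] [AP [Adj clever] [AP [Adj bright] [AP [Adj clever] [AP [Adj curious]]]]] [N park]]]]
The span 'some bright park' is the NP node built by NP → Det AP N.
Its mother is the S built by S → NP VP.

S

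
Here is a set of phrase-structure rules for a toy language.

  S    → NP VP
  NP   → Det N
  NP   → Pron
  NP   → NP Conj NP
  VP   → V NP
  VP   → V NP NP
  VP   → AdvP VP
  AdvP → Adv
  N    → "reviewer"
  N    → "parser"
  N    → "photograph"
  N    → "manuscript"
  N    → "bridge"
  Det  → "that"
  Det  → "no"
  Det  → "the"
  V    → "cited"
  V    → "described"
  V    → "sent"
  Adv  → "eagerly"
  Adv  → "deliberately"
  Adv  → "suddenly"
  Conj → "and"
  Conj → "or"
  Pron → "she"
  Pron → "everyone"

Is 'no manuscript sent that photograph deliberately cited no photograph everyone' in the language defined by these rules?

For S → NP VP, the only prefix that parses as NP is 'no manuscript', but the remainder 'sent that photograph deliberately cited no photograph everyone' is not a VP under these rules.

Ungrammatical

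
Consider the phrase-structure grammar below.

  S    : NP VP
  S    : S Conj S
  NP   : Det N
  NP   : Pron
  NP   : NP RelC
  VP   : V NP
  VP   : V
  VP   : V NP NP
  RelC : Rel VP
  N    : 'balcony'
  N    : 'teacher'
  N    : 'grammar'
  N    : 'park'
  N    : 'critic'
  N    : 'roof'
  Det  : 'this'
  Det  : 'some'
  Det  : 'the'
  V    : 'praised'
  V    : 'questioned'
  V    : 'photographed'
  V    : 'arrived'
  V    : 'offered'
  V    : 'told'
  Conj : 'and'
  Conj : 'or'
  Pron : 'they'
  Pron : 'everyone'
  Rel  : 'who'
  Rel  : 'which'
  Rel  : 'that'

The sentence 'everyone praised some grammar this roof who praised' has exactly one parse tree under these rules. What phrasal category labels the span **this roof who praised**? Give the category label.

[S [NP [Pron everyone]] [VP [V praised] [NP [Det some] [N grammar]] [NP [NP [Det this] [N roof]] [RelC [Rel who] [VP [V praised]]]]]]
The span 'this roof who praised' is the NP node built by NP → NP RelC.

NP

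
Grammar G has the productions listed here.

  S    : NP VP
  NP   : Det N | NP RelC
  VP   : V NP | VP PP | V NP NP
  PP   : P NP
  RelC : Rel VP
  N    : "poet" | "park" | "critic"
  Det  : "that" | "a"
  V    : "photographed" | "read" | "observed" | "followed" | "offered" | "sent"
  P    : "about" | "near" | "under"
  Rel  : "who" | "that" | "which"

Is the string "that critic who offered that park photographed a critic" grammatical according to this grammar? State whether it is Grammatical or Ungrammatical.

S
  NP
    NP
      Det: that
      N: critic
    RelC
      Rel: who
      VP
        V: offered
        NP
          Det: that
          N: park
  VP
    V: photographed
    NP
      Det: a
      N: critic
The bracketing above is licensed at every node by one of the given productions, with S at the root.

Grammatical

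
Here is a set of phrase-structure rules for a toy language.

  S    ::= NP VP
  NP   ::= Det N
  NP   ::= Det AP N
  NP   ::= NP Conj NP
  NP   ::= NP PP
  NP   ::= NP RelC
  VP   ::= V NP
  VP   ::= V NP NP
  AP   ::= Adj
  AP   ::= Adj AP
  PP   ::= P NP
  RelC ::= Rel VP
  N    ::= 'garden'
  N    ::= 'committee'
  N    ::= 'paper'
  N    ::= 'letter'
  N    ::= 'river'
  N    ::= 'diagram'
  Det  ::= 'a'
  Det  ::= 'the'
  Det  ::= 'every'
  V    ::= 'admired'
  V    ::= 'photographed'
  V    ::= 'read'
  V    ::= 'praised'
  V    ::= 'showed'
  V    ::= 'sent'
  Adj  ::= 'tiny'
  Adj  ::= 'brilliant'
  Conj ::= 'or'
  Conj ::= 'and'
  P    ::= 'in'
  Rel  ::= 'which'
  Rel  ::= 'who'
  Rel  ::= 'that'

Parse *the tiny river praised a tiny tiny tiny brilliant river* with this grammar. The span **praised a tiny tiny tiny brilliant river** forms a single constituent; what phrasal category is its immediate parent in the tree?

S
  NP
    Det: the
    AP
      Adj: tiny
    N: river
  VP
    V: praised
    NP
      Det: a
      AP
        Adj: tiny
        AP
          Adj: tiny
          AP
            Adj: tiny
            AP
              Adj: brilliant
      N: river
The span 'praised a tiny tiny tiny brilliant river' is the VP node built by VP → V NP.
Its mother is the S built by S → NP VP.

S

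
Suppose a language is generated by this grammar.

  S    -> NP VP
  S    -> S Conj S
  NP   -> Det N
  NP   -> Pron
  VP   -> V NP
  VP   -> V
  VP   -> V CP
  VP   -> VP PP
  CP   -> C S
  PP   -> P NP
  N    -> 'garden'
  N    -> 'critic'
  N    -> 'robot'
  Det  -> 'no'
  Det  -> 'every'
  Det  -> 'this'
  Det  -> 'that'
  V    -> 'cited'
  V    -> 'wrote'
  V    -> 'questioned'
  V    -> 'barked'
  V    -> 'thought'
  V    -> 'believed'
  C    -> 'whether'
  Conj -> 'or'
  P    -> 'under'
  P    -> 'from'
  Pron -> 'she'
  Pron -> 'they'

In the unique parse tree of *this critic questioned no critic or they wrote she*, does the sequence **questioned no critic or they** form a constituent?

[S [S [NP [Det this] [N critic]] [VP [V questioned] [NP [Det no] [N critic]]]] [Conj or] [S [NP [Pron they]] [VP [V wrote] [NP [Pron she]]]]]
The smallest constituent containing 'questioned no critic or they' is the S spanning 'this critic questioned no critic or they wrote she'; no single node in the tree dominates exactly the given words.

No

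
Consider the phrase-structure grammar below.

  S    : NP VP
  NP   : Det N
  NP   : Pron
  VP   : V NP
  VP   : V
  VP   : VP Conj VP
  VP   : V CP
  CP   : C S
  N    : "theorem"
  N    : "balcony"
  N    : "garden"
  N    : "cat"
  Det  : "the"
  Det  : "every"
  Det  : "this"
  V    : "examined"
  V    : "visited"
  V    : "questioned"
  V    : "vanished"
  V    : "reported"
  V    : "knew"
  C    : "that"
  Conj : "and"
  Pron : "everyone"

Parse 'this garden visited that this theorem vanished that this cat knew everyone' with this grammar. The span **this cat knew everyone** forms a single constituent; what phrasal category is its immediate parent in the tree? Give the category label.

S
  NP
    Det: this
    N: garden
  VP
    V: visited
    CP
      C: that
      S
        NP
          Det: this
          N: theorem
        VP
          V: vanished
          CP
            C: that
            S
              NP
                Det: this
                N: cat
              VP
                V: knew
                NP
                  Pron: everyone
The span 'this cat knew everyone' is the S node built by S → NP VP.
Its mother is the CP built by CP → C S.

CP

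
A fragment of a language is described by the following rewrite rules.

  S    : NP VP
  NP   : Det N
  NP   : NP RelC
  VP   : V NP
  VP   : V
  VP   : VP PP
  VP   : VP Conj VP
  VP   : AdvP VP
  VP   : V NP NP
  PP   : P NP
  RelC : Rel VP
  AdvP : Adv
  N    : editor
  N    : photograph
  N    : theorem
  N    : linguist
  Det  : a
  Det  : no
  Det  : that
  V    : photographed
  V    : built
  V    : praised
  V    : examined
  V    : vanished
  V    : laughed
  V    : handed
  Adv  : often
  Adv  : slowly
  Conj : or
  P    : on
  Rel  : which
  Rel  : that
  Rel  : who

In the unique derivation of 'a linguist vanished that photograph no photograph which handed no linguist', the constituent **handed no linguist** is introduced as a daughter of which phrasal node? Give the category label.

RelC

[S [NP [Det a] [N linguist]] [VP [V vanished] [NP [Det that] [N photograph]] [NP [NP [Det no] [N photograph]] [RelC [Rel which] [VP [V handed] [NP [Det no] [N linguist]]]]]]]
The span 'handed no linguist' is the VP node built by VP → V NP.
Its mother is the RelC built by RelC → Rel VP.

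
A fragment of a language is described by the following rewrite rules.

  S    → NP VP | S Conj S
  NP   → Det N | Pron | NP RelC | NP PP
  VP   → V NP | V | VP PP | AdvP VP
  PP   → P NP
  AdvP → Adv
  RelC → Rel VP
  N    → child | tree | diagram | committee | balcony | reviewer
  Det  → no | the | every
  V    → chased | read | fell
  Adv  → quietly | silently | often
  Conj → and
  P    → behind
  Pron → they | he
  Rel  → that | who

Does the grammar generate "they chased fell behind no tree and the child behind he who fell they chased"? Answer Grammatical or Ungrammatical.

For S → NP VP, the only prefix that parses as NP is 'they', but the remainder 'chased fell behind no tree and the child behind he who fell they chased' is not a VP under these rules. The alternative S rule S → S Conj S likewise has no satisfying split.

Ungrammatical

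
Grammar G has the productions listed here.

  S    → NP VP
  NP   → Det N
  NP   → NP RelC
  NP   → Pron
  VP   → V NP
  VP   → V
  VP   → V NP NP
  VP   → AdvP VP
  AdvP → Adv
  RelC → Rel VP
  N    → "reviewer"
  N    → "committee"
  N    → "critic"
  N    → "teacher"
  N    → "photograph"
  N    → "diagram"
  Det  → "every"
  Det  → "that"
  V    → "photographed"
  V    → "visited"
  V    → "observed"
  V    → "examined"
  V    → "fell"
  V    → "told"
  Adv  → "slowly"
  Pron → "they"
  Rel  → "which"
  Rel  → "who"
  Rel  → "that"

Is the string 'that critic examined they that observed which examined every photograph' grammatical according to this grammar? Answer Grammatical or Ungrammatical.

Grammatical

S
  NP
    Det: that
    N: critic
  VP
    V: examined
    NP
      NP
        NP
          Pron: they
        RelC
          Rel: that
          VP
            V: observed
      RelC
        Rel: which
        VP
          V: examined
          NP
            Det: every
            N: photograph
The bracketing above is licensed at every node by one of the given productions, with S at the root.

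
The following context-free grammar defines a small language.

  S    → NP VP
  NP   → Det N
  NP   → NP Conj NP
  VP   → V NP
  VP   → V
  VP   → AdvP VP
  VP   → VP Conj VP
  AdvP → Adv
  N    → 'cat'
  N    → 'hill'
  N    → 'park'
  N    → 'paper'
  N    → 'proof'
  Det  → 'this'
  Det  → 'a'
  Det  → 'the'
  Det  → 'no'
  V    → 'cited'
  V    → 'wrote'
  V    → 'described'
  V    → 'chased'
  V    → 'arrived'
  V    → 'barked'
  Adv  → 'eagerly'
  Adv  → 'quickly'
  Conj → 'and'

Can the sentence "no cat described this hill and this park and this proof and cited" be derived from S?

Grammatical

[S [NP [Det no] [N cat]] [VP [VP [V described] [NP [NP [Det this] [N hill]] [Conj and] [NP [NP [Det this] [N park]] [Conj and] [NP [Det this] [N proof]]]]] [Conj and] [VP [V cited]]]]
Every word is introduced by a lexical rule and the phrasal rules combine the resulting categories into a single S.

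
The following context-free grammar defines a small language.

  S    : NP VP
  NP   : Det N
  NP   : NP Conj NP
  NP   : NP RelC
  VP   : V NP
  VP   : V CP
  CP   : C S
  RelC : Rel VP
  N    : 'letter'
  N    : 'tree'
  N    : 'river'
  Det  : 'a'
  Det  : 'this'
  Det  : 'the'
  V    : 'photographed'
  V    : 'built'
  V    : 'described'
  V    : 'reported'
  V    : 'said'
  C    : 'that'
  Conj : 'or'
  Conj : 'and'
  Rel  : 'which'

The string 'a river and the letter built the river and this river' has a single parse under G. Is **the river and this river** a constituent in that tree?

Yes

[S [NP [NP [Det a] [N river]] [Conj and] [NP [Det the] [N letter]]] [VP [V built] [NP [NP [Det the] [N river]] [Conj and] [NP [Det this] [N river]]]]]
The words 'the river and this river' are exhaustively dominated by a single NP node (built by NP → NP Conj NP), so they form a constituent.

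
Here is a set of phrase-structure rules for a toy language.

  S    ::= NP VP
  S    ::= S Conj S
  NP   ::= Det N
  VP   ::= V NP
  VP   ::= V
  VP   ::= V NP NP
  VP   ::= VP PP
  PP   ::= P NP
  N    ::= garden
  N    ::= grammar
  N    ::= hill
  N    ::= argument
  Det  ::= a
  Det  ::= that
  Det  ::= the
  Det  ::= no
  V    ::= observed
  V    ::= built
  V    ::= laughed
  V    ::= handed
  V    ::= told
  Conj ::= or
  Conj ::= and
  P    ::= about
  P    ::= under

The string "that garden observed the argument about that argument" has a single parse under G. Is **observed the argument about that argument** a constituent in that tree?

Yes

[S [NP [Det that] [N garden]] [VP [VP [V observed] [NP [Det the] [N argument]]] [PP [P about] [NP [Det that] [N argument]]]]]
The words 'observed the argument about that argument' are exhaustively dominated by a single VP node (built by VP → VP PP), so they form a constituent.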